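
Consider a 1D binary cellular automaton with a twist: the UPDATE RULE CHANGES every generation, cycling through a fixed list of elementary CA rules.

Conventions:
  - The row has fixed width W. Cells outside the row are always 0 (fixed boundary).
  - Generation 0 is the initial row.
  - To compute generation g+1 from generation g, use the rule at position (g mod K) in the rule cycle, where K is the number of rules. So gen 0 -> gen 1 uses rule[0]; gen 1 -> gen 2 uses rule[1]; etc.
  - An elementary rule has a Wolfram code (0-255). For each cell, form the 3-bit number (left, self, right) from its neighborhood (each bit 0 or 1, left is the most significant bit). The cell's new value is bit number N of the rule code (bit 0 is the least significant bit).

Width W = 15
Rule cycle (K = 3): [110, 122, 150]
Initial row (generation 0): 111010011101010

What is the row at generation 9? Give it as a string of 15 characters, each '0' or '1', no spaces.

Answer: 011111101010110

Derivation:
Gen 0: 111010011101010
Gen 1 (rule 110): 101110110111110
Gen 2 (rule 122): 011011111100011
Gen 3 (rule 150): 100001111010100
Gen 4 (rule 110): 100011001111100
Gen 5 (rule 122): 010111111000110
Gen 6 (rule 150): 110011110101001
Gen 7 (rule 110): 110110011111011
Gen 8 (rule 122): 111111110001111
Gen 9 (rule 150): 011111101010110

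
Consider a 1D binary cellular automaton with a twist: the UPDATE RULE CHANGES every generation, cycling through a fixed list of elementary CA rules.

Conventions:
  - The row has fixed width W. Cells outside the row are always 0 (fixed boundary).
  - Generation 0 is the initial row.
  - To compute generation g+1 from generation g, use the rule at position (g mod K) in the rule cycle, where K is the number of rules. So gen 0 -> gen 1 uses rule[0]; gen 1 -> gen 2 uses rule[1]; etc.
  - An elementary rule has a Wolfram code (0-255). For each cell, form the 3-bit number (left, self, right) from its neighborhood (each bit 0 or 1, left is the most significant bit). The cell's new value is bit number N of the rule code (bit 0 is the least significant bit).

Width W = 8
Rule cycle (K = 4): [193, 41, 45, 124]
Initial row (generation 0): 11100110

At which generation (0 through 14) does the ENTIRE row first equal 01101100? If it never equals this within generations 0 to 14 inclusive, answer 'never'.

Gen 0: 11100110
Gen 1 (rule 193): 01100010
Gen 2 (rule 41): 01001000
Gen 3 (rule 45): 01001011
Gen 4 (rule 124): 01101111
Gen 5 (rule 193): 00100111
Gen 6 (rule 41): 10000100
Gen 7 (rule 45): 10110101
Gen 8 (rule 124): 11111111
Gen 9 (rule 193): 01111111
Gen 10 (rule 41): 01000000
Gen 11 (rule 45): 01011111
Gen 12 (rule 124): 01110001
Gen 13 (rule 193): 00110100
Gen 14 (rule 41): 10101001

Answer: never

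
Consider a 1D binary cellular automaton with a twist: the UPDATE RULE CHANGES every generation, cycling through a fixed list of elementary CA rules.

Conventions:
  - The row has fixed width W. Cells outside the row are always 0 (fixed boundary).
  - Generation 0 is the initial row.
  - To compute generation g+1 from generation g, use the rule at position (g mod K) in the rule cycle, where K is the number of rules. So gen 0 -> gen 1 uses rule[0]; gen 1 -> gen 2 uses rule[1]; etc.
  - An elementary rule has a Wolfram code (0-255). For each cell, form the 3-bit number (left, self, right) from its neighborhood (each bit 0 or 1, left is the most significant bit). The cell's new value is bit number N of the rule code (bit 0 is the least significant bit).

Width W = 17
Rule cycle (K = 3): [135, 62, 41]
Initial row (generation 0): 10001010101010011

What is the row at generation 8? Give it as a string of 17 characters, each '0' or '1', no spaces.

Answer: 11100111111000001

Derivation:
Gen 0: 10001010101010011
Gen 1 (rule 135): 10111010101010100
Gen 2 (rule 62): 11100111111111110
Gen 3 (rule 41): 10000100000000000
Gen 4 (rule 135): 10111101111111111
Gen 5 (rule 62): 11100011000000000
Gen 6 (rule 41): 10001010011111111
Gen 7 (rule 135): 10111010101111110
Gen 8 (rule 62): 11100111111000001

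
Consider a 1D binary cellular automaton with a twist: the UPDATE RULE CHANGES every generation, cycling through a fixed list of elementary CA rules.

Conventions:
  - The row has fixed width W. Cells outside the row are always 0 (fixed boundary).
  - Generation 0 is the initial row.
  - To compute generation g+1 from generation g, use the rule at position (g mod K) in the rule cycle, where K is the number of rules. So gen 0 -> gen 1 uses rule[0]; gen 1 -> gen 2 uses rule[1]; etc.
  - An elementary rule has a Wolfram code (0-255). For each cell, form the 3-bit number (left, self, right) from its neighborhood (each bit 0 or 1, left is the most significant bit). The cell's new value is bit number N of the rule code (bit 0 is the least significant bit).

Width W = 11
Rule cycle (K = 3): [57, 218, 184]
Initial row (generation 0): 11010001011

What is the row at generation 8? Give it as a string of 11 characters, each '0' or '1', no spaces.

Answer: 00000111110

Derivation:
Gen 0: 11010001011
Gen 1 (rule 57): 10101100110
Gen 2 (rule 218): 00001111111
Gen 3 (rule 184): 00001111110
Gen 4 (rule 57): 11101000001
Gen 5 (rule 218): 11100100010
Gen 6 (rule 184): 11010010001
Gen 7 (rule 57): 10101001100
Gen 8 (rule 218): 00000111110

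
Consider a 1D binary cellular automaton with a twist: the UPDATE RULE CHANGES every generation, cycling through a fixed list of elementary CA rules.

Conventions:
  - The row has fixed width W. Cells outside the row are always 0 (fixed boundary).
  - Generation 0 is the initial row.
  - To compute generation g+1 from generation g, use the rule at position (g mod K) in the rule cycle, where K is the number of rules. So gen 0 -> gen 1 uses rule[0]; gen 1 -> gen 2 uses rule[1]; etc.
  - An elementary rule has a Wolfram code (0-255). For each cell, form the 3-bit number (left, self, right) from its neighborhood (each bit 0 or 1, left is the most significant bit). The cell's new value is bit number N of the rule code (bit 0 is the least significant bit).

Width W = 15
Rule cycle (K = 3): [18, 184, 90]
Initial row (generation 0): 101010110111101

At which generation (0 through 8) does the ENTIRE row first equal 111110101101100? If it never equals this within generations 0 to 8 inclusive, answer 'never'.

Gen 0: 101010110111101
Gen 1 (rule 18): 000000000000000
Gen 2 (rule 184): 000000000000000
Gen 3 (rule 90): 000000000000000
Gen 4 (rule 18): 000000000000000
Gen 5 (rule 184): 000000000000000
Gen 6 (rule 90): 000000000000000
Gen 7 (rule 18): 000000000000000
Gen 8 (rule 184): 000000000000000

Answer: never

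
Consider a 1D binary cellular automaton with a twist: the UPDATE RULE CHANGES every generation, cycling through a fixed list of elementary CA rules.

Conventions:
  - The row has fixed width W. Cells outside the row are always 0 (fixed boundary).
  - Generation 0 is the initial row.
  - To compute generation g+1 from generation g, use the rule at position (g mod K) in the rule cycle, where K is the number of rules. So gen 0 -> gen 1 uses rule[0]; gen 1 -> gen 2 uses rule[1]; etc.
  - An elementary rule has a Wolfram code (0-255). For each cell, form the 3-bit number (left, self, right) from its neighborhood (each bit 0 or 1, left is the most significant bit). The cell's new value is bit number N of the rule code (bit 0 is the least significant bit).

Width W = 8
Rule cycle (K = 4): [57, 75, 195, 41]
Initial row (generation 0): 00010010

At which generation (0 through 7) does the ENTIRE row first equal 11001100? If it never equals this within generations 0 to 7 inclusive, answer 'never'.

Answer: 5

Derivation:
Gen 0: 00010010
Gen 1 (rule 57): 11001001
Gen 2 (rule 75): 11010010
Gen 3 (rule 195): 01000100
Gen 4 (rule 41): 00010001
Gen 5 (rule 57): 11001100
Gen 6 (rule 75): 11011101
Gen 7 (rule 195): 01001100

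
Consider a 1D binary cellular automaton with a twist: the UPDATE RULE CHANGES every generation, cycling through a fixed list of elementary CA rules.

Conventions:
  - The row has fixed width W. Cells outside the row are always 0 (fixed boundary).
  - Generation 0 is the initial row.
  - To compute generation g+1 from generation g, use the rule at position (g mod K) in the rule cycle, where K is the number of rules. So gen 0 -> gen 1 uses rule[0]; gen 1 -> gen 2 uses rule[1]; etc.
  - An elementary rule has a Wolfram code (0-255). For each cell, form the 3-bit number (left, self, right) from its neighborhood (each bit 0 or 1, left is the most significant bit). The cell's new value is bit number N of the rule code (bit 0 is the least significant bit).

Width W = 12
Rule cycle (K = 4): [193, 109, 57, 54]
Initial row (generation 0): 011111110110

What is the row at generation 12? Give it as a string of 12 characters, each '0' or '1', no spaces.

Answer: 111111110010

Derivation:
Gen 0: 011111110110
Gen 1 (rule 193): 001111110010
Gen 2 (rule 109): 101000010010
Gen 3 (rule 57): 010111001001
Gen 4 (rule 54): 111000111111
Gen 5 (rule 193): 011010011111
Gen 6 (rule 109): 011110010001
Gen 7 (rule 57): 010001001100
Gen 8 (rule 54): 111011110010
Gen 9 (rule 193): 011001110000
Gen 10 (rule 109): 011001010111
Gen 11 (rule 57): 010100101100
Gen 12 (rule 54): 111111110010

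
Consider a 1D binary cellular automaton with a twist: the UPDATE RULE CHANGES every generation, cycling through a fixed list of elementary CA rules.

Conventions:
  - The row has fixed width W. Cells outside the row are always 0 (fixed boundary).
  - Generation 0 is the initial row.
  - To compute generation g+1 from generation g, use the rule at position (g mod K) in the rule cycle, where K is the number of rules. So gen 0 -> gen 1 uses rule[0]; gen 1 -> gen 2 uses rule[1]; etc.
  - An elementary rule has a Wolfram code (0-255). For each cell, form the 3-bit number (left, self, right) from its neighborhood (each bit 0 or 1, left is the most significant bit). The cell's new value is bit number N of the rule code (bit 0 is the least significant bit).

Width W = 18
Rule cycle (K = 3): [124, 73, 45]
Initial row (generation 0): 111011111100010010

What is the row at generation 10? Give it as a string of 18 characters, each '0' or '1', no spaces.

Answer: 111101111111011111

Derivation:
Gen 0: 111011111100010010
Gen 1 (rule 124): 101110000110011011
Gen 2 (rule 73): 001010110110011011
Gen 3 (rule 45): 101111101100010110
Gen 4 (rule 124): 111000111110011111
Gen 5 (rule 73): 101010100010010001
Gen 6 (rule 45): 111111101010010101
Gen 7 (rule 124): 100000111111011111
Gen 8 (rule 73): 001110100001010001
Gen 9 (rule 45): 101001101101110101
Gen 10 (rule 124): 111101111111011111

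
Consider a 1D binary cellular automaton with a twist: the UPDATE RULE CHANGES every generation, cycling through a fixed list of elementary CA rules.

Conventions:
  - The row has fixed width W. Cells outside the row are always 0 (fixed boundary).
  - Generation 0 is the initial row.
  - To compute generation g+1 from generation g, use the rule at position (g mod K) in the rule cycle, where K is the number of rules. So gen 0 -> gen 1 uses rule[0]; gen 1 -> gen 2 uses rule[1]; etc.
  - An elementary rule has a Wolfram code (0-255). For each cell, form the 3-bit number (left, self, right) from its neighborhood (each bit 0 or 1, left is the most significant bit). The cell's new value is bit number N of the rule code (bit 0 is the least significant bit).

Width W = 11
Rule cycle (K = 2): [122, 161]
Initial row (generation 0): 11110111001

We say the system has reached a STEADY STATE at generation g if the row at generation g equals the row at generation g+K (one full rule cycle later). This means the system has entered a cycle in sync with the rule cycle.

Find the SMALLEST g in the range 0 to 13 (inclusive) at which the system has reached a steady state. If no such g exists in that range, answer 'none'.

Answer: 5

Derivation:
Gen 0: 11110111001
Gen 1 (rule 122): 10011101110
Gen 2 (rule 161): 00001010100
Gen 3 (rule 122): 00010101010
Gen 4 (rule 161): 11001010100
Gen 5 (rule 122): 11110101010
Gen 6 (rule 161): 01101010100
Gen 7 (rule 122): 11110101010
Gen 8 (rule 161): 01101010100
Gen 9 (rule 122): 11110101010
Gen 10 (rule 161): 01101010100
Gen 11 (rule 122): 11110101010
Gen 12 (rule 161): 01101010100
Gen 13 (rule 122): 11110101010
Gen 14 (rule 161): 01101010100
Gen 15 (rule 122): 11110101010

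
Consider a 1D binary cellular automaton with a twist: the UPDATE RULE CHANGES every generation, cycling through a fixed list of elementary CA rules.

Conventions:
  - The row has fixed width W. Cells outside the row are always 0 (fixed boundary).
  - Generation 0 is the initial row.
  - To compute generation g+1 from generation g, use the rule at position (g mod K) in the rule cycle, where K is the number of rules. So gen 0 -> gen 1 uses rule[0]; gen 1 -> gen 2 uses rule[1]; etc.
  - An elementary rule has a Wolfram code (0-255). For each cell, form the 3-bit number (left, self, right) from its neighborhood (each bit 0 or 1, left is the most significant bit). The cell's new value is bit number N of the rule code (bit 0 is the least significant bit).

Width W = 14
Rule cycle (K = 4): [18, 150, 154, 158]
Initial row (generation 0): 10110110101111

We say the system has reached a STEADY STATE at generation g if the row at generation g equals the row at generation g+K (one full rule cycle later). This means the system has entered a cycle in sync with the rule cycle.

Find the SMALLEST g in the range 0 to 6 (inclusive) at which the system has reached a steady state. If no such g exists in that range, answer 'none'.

Gen 0: 10110110101111
Gen 1 (rule 18): 00000000000000
Gen 2 (rule 150): 00000000000000
Gen 3 (rule 154): 00000000000000
Gen 4 (rule 158): 00000000000000
Gen 5 (rule 18): 00000000000000
Gen 6 (rule 150): 00000000000000
Gen 7 (rule 154): 00000000000000
Gen 8 (rule 158): 00000000000000
Gen 9 (rule 18): 00000000000000
Gen 10 (rule 150): 00000000000000

Answer: 1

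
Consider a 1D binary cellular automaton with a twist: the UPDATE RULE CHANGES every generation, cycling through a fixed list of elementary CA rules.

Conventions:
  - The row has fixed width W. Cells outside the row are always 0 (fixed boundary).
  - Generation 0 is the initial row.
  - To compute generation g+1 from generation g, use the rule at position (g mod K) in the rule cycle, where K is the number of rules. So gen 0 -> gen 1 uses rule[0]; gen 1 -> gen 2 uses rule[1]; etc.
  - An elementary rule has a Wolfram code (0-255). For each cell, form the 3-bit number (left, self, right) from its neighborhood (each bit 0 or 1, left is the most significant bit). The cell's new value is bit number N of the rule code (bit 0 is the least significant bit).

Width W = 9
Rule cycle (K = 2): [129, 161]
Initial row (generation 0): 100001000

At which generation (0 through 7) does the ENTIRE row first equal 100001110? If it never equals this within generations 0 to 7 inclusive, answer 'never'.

Gen 0: 100001000
Gen 1 (rule 129): 001100011
Gen 2 (rule 161): 100001000
Gen 3 (rule 129): 001100011
Gen 4 (rule 161): 100001000
Gen 5 (rule 129): 001100011
Gen 6 (rule 161): 100001000
Gen 7 (rule 129): 001100011

Answer: never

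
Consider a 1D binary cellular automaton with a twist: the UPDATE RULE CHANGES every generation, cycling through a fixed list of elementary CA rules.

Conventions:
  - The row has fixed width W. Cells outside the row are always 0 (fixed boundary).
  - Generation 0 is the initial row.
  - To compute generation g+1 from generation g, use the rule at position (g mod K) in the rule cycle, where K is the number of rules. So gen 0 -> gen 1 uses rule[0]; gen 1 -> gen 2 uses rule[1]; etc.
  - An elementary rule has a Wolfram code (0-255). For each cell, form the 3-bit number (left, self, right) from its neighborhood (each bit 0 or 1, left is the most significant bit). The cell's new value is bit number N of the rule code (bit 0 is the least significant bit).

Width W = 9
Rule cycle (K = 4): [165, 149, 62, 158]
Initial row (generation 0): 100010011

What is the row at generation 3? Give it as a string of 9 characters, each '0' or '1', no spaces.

Answer: 111110000

Derivation:
Gen 0: 100010011
Gen 1 (rule 165): 101010000
Gen 2 (rule 149): 101011111
Gen 3 (rule 62): 111110000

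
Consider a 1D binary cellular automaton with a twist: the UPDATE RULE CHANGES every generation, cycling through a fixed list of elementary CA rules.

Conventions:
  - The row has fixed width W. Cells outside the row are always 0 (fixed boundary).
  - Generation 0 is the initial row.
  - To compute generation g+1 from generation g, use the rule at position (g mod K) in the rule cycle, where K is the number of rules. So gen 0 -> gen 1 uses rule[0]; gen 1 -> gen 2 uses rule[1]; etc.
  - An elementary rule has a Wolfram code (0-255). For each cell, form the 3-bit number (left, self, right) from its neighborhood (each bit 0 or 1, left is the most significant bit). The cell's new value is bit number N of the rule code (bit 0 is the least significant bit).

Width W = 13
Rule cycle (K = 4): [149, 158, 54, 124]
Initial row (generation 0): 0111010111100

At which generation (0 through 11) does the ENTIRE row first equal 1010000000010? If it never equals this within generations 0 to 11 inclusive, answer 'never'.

Answer: never

Derivation:
Gen 0: 0111010111100
Gen 1 (rule 149): 0010010011011
Gen 2 (rule 158): 0111111110010
Gen 3 (rule 54): 1000000001111
Gen 4 (rule 124): 1100000001001
Gen 5 (rule 149): 0011111101101
Gen 6 (rule 158): 0111111001001
Gen 7 (rule 54): 1000000111111
Gen 8 (rule 124): 1100000100001
Gen 9 (rule 149): 0011110111101
Gen 10 (rule 158): 0111100111001
Gen 11 (rule 54): 1000011000111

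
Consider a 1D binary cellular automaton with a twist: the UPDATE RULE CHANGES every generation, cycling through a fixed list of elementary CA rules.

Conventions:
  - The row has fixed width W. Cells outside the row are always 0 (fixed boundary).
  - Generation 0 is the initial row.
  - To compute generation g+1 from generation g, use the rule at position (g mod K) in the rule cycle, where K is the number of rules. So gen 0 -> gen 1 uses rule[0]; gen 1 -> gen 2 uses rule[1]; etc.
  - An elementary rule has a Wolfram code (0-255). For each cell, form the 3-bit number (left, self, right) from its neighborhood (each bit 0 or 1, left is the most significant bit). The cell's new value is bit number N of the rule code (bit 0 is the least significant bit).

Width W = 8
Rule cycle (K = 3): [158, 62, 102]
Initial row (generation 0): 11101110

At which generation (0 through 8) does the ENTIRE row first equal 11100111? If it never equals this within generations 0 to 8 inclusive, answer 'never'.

Answer: 5

Derivation:
Gen 0: 11101110
Gen 1 (rule 158): 11001101
Gen 2 (rule 62): 10111011
Gen 3 (rule 102): 11001101
Gen 4 (rule 158): 10111001
Gen 5 (rule 62): 11100111
Gen 6 (rule 102): 00101001
Gen 7 (rule 158): 01101111
Gen 8 (rule 62): 11011000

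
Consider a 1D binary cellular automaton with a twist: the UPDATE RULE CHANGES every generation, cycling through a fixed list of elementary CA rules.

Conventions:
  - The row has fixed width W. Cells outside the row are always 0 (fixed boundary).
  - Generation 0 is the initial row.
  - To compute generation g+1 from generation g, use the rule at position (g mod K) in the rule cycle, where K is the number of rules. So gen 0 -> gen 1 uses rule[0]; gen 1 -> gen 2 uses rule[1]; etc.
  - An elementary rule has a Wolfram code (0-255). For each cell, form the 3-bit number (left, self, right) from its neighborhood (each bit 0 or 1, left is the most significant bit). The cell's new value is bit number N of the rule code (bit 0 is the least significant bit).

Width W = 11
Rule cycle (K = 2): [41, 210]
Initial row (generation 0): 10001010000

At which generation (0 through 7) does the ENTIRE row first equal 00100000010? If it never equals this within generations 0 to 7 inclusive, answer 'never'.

Gen 0: 10001010000
Gen 1 (rule 41): 00100100111
Gen 2 (rule 210): 01011011011
Gen 3 (rule 41): 00110110110
Gen 4 (rule 210): 01010010011
Gen 5 (rule 41): 00100000010
Gen 6 (rule 210): 01010000101
Gen 7 (rule 41): 00100110010

Answer: 5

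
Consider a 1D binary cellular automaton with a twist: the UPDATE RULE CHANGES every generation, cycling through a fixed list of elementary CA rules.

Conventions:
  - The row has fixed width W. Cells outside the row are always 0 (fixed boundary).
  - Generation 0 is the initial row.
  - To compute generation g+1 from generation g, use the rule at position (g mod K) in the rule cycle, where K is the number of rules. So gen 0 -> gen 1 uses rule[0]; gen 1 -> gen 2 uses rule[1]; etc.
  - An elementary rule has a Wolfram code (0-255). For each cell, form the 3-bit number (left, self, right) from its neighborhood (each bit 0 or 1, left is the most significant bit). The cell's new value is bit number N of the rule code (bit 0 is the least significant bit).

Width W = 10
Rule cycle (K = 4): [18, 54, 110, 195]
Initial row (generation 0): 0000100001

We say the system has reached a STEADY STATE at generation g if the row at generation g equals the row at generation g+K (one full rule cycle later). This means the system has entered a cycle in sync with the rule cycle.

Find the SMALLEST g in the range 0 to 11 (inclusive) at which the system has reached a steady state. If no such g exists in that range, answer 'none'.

Answer: 9

Derivation:
Gen 0: 0000100001
Gen 1 (rule 18): 0001010010
Gen 2 (rule 54): 0011111111
Gen 3 (rule 110): 0110000001
Gen 4 (rule 195): 1010111110
Gen 5 (rule 18): 0000000001
Gen 6 (rule 54): 0000000011
Gen 7 (rule 110): 0000000111
Gen 8 (rule 195): 1111111011
Gen 9 (rule 18): 0000000000
Gen 10 (rule 54): 0000000000
Gen 11 (rule 110): 0000000000
Gen 12 (rule 195): 1111111111
Gen 13 (rule 18): 0000000000
Gen 14 (rule 54): 0000000000
Gen 15 (rule 110): 0000000000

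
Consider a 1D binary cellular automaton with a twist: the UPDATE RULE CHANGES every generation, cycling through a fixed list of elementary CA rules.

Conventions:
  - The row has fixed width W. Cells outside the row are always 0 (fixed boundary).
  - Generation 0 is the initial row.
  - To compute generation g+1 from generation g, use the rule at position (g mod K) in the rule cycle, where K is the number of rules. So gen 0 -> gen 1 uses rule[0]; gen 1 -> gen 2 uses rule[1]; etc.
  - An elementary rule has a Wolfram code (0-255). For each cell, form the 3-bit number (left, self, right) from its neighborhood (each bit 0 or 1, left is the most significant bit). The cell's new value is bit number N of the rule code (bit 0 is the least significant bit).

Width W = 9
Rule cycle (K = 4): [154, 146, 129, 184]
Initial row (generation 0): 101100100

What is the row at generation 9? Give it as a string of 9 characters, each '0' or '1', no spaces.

Answer: 000000000

Derivation:
Gen 0: 101100100
Gen 1 (rule 154): 001011010
Gen 2 (rule 146): 010000001
Gen 3 (rule 129): 000111100
Gen 4 (rule 184): 000111010
Gen 5 (rule 154): 001110001
Gen 6 (rule 146): 010101010
Gen 7 (rule 129): 000000000
Gen 8 (rule 184): 000000000
Gen 9 (rule 154): 000000000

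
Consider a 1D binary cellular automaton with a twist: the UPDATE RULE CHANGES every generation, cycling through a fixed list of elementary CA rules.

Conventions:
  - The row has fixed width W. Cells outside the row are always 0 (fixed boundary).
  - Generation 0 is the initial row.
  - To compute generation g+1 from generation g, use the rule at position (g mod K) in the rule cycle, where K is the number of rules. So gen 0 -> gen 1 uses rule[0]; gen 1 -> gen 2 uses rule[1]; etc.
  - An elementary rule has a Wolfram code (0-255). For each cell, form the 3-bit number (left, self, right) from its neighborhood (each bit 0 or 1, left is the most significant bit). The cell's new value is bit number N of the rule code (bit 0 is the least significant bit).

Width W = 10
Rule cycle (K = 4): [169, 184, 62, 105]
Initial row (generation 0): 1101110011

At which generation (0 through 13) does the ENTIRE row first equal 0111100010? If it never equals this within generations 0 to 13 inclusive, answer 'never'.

Answer: 9

Derivation:
Gen 0: 1101110011
Gen 1 (rule 169): 1011100010
Gen 2 (rule 184): 0111010001
Gen 3 (rule 62): 1100111011
Gen 4 (rule 105): 1100101111
Gen 5 (rule 169): 1000011110
Gen 6 (rule 184): 0100011101
Gen 7 (rule 62): 1110110011
Gen 8 (rule 105): 1011110011
Gen 9 (rule 169): 0111100010
Gen 10 (rule 184): 0111010001
Gen 11 (rule 62): 1100111011
Gen 12 (rule 105): 1100101111
Gen 13 (rule 169): 1000011110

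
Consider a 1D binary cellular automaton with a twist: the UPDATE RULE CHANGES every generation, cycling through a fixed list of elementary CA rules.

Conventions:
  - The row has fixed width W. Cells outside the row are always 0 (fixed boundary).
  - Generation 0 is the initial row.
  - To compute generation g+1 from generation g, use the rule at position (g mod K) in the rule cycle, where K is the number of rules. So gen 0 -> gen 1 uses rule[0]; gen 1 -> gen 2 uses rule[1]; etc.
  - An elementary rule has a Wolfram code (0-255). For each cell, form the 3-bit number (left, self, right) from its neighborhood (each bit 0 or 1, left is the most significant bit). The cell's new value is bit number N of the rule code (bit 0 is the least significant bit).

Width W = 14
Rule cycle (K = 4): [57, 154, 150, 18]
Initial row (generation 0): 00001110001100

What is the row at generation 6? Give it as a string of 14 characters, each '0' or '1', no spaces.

Gen 0: 00001110001100
Gen 1 (rule 57): 11101001101011
Gen 2 (rule 154): 11000111000010
Gen 3 (rule 150): 00101010100111
Gen 4 (rule 18): 01000000011000
Gen 5 (rule 57): 00111111010111
Gen 6 (rule 154): 01111110000110

Answer: 01111110000110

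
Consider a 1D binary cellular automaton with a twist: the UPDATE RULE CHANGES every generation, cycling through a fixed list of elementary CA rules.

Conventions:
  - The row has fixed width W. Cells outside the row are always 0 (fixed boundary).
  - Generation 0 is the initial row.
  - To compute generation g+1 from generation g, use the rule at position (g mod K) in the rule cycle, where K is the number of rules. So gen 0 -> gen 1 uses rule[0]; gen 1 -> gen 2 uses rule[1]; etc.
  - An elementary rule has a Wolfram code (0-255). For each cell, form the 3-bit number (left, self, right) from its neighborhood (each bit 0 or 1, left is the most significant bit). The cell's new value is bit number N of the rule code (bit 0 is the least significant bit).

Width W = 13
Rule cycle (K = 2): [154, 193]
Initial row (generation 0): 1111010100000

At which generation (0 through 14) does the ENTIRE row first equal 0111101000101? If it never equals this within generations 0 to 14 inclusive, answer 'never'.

Answer: never

Derivation:
Gen 0: 1111010100000
Gen 1 (rule 154): 1110000010000
Gen 2 (rule 193): 0110111000111
Gen 3 (rule 154): 1100110101110
Gen 4 (rule 193): 0100010000110
Gen 5 (rule 154): 1010101001101
Gen 6 (rule 193): 0000000000100
Gen 7 (rule 154): 0000000001010
Gen 8 (rule 193): 1111111100000
Gen 9 (rule 154): 1111111010000
Gen 10 (rule 193): 0111111000111
Gen 11 (rule 154): 1111110101110
Gen 12 (rule 193): 0111110000110
Gen 13 (rule 154): 1111101001101
Gen 14 (rule 193): 0111100000100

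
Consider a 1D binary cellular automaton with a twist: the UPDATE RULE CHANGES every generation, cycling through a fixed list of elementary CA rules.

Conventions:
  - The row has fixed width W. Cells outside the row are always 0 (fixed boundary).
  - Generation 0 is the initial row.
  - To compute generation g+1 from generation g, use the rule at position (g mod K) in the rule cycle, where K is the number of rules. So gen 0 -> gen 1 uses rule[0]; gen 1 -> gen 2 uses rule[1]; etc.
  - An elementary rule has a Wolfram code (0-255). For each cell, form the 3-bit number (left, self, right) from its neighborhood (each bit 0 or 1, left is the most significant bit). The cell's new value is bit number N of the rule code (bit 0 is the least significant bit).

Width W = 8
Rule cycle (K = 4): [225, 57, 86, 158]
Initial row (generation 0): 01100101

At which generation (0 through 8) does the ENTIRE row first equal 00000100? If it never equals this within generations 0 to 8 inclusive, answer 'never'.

Gen 0: 01100101
Gen 1 (rule 225): 00100010
Gen 2 (rule 57): 10011001
Gen 3 (rule 86): 11101111
Gen 4 (rule 158): 11001110
Gen 5 (rule 225): 01000110
Gen 6 (rule 57): 00110101
Gen 7 (rule 86): 01010101
Gen 8 (rule 158): 11010101

Answer: never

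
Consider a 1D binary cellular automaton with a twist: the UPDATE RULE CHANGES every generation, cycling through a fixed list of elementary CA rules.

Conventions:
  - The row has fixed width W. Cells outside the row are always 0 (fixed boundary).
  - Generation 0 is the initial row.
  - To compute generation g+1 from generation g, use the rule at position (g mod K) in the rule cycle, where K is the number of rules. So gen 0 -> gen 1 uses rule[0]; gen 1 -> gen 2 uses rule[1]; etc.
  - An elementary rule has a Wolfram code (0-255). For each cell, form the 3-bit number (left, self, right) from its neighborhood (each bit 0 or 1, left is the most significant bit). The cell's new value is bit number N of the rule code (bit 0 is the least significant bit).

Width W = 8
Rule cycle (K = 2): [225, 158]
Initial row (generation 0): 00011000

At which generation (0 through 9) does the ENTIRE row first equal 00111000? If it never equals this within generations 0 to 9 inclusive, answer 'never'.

Gen 0: 00011000
Gen 1 (rule 225): 11001011
Gen 2 (rule 158): 10111010
Gen 3 (rule 225): 01011100
Gen 4 (rule 158): 11011010
Gen 5 (rule 225): 01101100
Gen 6 (rule 158): 11001010
Gen 7 (rule 225): 01000100
Gen 8 (rule 158): 11101110
Gen 9 (rule 225): 01110110

Answer: never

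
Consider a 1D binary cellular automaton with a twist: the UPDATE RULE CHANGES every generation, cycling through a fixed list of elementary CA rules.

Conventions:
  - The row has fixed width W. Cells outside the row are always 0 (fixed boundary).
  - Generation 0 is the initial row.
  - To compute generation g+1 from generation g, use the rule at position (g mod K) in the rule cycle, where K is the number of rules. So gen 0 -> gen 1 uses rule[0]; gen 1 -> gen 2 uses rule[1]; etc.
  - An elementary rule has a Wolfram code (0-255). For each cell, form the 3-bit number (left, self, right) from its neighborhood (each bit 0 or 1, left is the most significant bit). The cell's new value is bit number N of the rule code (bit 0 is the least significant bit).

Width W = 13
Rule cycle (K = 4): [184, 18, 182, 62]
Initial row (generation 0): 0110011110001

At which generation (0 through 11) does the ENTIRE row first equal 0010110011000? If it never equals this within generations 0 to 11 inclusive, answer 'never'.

Gen 0: 0110011110001
Gen 1 (rule 184): 0101011101000
Gen 2 (rule 18): 1000000000100
Gen 3 (rule 182): 1100000001110
Gen 4 (rule 62): 1010000011001
Gen 5 (rule 184): 0101000010100
Gen 6 (rule 18): 1000100100010
Gen 7 (rule 182): 1101111110111
Gen 8 (rule 62): 1011000001100
Gen 9 (rule 184): 0110100001010
Gen 10 (rule 18): 1000010010001
Gen 11 (rule 182): 1100111111011

Answer: never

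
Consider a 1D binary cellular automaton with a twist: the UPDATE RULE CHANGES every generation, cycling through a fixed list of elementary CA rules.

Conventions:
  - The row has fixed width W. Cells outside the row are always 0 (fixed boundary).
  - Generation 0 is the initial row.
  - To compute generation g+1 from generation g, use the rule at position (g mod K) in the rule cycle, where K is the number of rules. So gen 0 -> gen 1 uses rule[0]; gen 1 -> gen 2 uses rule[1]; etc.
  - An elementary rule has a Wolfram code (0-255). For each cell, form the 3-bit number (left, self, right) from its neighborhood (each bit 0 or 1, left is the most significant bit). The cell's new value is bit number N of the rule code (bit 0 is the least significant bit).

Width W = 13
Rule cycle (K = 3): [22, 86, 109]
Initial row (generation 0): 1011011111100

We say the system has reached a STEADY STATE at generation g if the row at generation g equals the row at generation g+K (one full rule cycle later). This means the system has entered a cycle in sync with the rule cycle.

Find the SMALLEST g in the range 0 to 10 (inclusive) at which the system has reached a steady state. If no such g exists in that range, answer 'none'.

Answer: 7

Derivation:
Gen 0: 1011011111100
Gen 1 (rule 22): 1000000000010
Gen 2 (rule 86): 1100000000111
Gen 3 (rule 109): 1101111110101
Gen 4 (rule 22): 0000000000101
Gen 5 (rule 86): 0000000001101
Gen 6 (rule 109): 1111111101111
Gen 7 (rule 22): 0000000000000
Gen 8 (rule 86): 0000000000000
Gen 9 (rule 109): 1111111111111
Gen 10 (rule 22): 0000000000000
Gen 11 (rule 86): 0000000000000
Gen 12 (rule 109): 1111111111111
Gen 13 (rule 22): 0000000000000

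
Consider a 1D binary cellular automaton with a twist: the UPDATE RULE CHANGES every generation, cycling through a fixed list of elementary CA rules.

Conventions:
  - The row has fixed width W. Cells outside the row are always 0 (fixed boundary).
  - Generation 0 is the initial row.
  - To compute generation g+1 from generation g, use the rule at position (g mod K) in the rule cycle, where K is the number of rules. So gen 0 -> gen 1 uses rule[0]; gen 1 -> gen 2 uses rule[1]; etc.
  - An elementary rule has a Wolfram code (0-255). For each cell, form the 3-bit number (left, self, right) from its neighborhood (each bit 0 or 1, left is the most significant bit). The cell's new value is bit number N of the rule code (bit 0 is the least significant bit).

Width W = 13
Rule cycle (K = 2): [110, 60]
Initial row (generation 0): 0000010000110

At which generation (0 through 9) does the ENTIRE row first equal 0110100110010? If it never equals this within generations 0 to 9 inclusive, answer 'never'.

Gen 0: 0000010000110
Gen 1 (rule 110): 0000110001110
Gen 2 (rule 60): 0000101001001
Gen 3 (rule 110): 0001111011011
Gen 4 (rule 60): 0001000110110
Gen 5 (rule 110): 0011001111110
Gen 6 (rule 60): 0010101000001
Gen 7 (rule 110): 0111111000011
Gen 8 (rule 60): 0100000100010
Gen 9 (rule 110): 1100001100110

Answer: never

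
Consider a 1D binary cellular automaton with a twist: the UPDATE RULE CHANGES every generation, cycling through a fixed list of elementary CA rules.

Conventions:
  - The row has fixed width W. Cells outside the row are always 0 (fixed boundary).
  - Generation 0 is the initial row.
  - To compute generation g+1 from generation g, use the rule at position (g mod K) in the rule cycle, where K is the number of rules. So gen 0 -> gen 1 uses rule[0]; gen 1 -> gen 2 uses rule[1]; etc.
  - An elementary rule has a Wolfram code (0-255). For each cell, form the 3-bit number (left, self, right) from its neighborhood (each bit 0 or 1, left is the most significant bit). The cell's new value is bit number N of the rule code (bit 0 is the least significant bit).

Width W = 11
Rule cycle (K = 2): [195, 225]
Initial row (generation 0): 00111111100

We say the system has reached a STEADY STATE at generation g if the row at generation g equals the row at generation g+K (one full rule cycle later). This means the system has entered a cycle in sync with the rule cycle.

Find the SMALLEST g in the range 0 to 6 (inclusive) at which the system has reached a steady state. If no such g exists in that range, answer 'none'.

Gen 0: 00111111100
Gen 1 (rule 195): 11011111101
Gen 2 (rule 225): 01101111110
Gen 3 (rule 195): 10100111110
Gen 4 (rule 225): 01000011110
Gen 5 (rule 195): 10011101110
Gen 6 (rule 225): 00001110110
Gen 7 (rule 195): 11110110010
Gen 8 (rule 225): 01111010000

Answer: none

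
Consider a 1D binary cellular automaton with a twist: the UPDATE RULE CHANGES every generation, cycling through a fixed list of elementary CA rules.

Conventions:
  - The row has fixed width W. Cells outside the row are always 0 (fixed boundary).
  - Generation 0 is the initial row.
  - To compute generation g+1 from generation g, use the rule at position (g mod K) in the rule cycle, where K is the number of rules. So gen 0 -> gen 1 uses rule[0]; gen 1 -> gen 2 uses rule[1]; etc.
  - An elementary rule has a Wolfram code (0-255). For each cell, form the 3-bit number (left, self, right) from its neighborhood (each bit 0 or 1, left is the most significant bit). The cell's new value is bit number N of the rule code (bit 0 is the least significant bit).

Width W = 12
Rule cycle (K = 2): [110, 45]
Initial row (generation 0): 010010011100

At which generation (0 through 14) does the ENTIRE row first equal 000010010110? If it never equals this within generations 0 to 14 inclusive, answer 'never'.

Answer: never

Derivation:
Gen 0: 010010011100
Gen 1 (rule 110): 110110110100
Gen 2 (rule 45): 101101101101
Gen 3 (rule 110): 111111111111
Gen 4 (rule 45): 100000000000
Gen 5 (rule 110): 100000000000
Gen 6 (rule 45): 101111111111
Gen 7 (rule 110): 111000000001
Gen 8 (rule 45): 100011111101
Gen 9 (rule 110): 100110000111
Gen 10 (rule 45): 100100110100
Gen 11 (rule 110): 101101111100
Gen 12 (rule 45): 111011000001
Gen 13 (rule 110): 101111000011
Gen 14 (rule 45): 111000011010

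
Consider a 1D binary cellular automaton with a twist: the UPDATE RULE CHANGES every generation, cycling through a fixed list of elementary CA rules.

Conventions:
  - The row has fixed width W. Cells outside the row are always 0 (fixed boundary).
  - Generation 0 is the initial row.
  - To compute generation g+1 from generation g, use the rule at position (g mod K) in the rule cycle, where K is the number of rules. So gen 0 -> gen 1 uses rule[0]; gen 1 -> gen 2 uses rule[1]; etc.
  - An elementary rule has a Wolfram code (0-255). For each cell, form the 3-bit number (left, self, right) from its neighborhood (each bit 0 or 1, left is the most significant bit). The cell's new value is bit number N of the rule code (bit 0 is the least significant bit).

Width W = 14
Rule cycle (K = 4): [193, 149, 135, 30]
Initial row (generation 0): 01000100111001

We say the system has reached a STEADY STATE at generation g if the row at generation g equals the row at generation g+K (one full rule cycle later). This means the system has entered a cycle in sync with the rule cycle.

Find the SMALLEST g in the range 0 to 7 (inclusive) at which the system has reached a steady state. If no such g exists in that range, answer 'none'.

Gen 0: 01000100111001
Gen 1 (rule 193): 00010000011000
Gen 2 (rule 149): 11011111000111
Gen 3 (rule 135): 00001110011010
Gen 4 (rule 30): 00011001110011
Gen 5 (rule 193): 11001000110001
Gen 6 (rule 149): 00101110001101
Gen 7 (rule 135): 11100100110001
Gen 8 (rule 30): 10011111101011
Gen 9 (rule 193): 00001111100001
Gen 10 (rule 149): 11100111011101
Gen 11 (rule 135): 01001010001001

Answer: none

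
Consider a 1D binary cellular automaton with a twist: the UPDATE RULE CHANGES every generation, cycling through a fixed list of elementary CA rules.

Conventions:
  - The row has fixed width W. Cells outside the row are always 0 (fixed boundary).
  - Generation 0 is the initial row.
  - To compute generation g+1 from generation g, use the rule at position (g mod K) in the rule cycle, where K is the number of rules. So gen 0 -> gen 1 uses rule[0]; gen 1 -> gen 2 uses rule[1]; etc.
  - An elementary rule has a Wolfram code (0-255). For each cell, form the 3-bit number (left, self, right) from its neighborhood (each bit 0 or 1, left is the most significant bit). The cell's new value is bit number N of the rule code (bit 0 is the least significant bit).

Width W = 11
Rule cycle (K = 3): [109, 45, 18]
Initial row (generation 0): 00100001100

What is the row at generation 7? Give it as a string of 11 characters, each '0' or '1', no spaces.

Gen 0: 00100001100
Gen 1 (rule 109): 10101101101
Gen 2 (rule 45): 11111011011
Gen 3 (rule 18): 00000000000
Gen 4 (rule 109): 11111111111
Gen 5 (rule 45): 10000000000
Gen 6 (rule 18): 01000000000
Gen 7 (rule 109): 01011111111

Answer: 01011111111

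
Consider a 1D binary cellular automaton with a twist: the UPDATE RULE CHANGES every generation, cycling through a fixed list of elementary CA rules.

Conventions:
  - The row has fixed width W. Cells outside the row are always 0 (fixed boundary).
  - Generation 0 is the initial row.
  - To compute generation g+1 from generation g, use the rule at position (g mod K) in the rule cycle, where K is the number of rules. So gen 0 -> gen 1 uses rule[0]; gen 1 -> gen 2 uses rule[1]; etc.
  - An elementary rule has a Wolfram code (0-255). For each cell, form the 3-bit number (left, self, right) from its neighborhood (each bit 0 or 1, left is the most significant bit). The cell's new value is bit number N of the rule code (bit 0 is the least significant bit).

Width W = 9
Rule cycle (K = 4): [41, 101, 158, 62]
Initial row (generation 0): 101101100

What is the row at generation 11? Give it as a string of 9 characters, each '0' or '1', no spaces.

Gen 0: 101101100
Gen 1 (rule 41): 011011001
Gen 2 (rule 101): 001101001
Gen 3 (rule 158): 011001111
Gen 4 (rule 62): 110111000
Gen 5 (rule 41): 101100011
Gen 6 (rule 101): 110101001
Gen 7 (rule 158): 100101111
Gen 8 (rule 62): 111111000
Gen 9 (rule 41): 100000011
Gen 10 (rule 101): 101111001
Gen 11 (rule 158): 101110111

Answer: 101110111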